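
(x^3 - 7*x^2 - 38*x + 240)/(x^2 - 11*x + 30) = (x^2 - 2*x - 48)/(x - 6)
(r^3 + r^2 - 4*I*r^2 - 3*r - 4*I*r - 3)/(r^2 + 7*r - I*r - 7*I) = (r^2 + r*(1 - 3*I) - 3*I)/(r + 7)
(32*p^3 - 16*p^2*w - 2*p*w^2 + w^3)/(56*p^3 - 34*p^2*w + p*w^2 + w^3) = (4*p + w)/(7*p + w)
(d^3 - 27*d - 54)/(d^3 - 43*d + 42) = (d^3 - 27*d - 54)/(d^3 - 43*d + 42)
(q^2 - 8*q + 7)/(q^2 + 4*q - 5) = (q - 7)/(q + 5)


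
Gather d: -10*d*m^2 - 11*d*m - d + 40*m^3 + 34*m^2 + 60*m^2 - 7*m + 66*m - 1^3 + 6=d*(-10*m^2 - 11*m - 1) + 40*m^3 + 94*m^2 + 59*m + 5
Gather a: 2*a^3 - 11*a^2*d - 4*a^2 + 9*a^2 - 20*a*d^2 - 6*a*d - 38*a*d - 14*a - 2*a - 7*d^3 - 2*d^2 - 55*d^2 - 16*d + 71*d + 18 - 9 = 2*a^3 + a^2*(5 - 11*d) + a*(-20*d^2 - 44*d - 16) - 7*d^3 - 57*d^2 + 55*d + 9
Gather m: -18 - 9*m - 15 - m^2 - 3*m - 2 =-m^2 - 12*m - 35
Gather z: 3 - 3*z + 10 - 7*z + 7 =20 - 10*z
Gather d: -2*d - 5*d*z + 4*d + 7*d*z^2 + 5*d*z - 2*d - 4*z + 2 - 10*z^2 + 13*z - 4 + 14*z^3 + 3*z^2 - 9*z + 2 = 7*d*z^2 + 14*z^3 - 7*z^2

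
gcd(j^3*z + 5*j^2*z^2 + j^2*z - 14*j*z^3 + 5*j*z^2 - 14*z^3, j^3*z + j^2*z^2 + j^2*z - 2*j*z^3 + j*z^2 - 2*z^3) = j*z + z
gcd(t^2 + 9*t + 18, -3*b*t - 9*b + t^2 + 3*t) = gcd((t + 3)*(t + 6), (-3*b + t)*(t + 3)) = t + 3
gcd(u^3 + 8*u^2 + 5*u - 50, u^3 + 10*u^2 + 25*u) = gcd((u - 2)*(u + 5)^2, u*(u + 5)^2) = u^2 + 10*u + 25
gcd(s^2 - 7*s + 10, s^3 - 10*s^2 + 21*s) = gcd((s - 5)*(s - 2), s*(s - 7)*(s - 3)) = 1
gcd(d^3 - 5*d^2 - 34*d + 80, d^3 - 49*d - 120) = d^2 - 3*d - 40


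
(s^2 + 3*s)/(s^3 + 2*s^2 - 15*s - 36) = s/(s^2 - s - 12)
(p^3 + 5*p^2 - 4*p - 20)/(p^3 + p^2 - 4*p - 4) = (p + 5)/(p + 1)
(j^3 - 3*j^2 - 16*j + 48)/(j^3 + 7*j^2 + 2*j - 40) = (j^2 - 7*j + 12)/(j^2 + 3*j - 10)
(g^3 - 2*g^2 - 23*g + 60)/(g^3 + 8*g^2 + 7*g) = (g^3 - 2*g^2 - 23*g + 60)/(g*(g^2 + 8*g + 7))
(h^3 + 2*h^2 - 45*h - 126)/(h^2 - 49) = (h^2 + 9*h + 18)/(h + 7)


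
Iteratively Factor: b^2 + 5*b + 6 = (b + 3)*(b + 2)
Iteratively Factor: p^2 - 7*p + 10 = (p - 2)*(p - 5)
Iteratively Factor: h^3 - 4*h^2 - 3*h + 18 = (h - 3)*(h^2 - h - 6) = (h - 3)^2*(h + 2)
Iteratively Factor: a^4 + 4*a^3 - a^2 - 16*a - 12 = (a - 2)*(a^3 + 6*a^2 + 11*a + 6) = (a - 2)*(a + 3)*(a^2 + 3*a + 2) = (a - 2)*(a + 1)*(a + 3)*(a + 2)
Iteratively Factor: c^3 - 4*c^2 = (c)*(c^2 - 4*c) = c*(c - 4)*(c)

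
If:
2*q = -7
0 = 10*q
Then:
No Solution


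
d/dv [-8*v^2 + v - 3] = 1 - 16*v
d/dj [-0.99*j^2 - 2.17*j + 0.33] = -1.98*j - 2.17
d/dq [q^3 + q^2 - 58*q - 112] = 3*q^2 + 2*q - 58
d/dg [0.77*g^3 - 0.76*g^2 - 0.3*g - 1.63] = 2.31*g^2 - 1.52*g - 0.3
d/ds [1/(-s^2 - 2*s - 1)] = 2*(s + 1)/(s^2 + 2*s + 1)^2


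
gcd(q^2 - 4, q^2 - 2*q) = q - 2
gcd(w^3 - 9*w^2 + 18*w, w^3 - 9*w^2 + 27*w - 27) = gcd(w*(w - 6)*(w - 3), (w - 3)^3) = w - 3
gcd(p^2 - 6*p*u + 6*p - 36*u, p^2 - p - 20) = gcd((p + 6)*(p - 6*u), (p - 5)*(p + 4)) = 1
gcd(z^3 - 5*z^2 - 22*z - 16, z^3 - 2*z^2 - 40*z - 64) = z^2 - 6*z - 16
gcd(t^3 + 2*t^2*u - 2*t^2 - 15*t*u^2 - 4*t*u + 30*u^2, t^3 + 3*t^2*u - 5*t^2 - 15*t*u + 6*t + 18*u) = t - 2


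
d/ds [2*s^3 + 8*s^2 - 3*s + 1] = 6*s^2 + 16*s - 3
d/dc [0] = 0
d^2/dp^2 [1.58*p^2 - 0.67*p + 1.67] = 3.16000000000000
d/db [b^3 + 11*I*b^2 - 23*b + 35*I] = 3*b^2 + 22*I*b - 23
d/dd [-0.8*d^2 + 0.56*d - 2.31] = 0.56 - 1.6*d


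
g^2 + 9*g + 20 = (g + 4)*(g + 5)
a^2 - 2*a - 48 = (a - 8)*(a + 6)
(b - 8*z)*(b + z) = b^2 - 7*b*z - 8*z^2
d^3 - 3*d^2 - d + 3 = (d - 3)*(d - 1)*(d + 1)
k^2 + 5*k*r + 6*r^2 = (k + 2*r)*(k + 3*r)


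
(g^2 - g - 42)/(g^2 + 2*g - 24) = (g - 7)/(g - 4)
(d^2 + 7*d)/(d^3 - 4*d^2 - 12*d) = (d + 7)/(d^2 - 4*d - 12)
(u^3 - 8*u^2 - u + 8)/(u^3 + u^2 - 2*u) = (u^2 - 7*u - 8)/(u*(u + 2))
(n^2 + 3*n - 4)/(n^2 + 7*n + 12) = (n - 1)/(n + 3)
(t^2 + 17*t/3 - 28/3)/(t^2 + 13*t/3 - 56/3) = (3*t - 4)/(3*t - 8)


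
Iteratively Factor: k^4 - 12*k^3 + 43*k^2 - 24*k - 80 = (k + 1)*(k^3 - 13*k^2 + 56*k - 80) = (k - 4)*(k + 1)*(k^2 - 9*k + 20) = (k - 4)^2*(k + 1)*(k - 5)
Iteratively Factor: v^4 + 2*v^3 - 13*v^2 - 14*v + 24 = (v + 4)*(v^3 - 2*v^2 - 5*v + 6) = (v + 2)*(v + 4)*(v^2 - 4*v + 3) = (v - 3)*(v + 2)*(v + 4)*(v - 1)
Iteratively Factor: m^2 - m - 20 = (m + 4)*(m - 5)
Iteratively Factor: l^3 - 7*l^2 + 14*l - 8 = (l - 4)*(l^2 - 3*l + 2) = (l - 4)*(l - 2)*(l - 1)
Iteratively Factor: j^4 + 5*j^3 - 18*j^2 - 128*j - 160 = (j + 2)*(j^3 + 3*j^2 - 24*j - 80) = (j + 2)*(j + 4)*(j^2 - j - 20) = (j - 5)*(j + 2)*(j + 4)*(j + 4)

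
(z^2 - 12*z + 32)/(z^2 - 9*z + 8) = (z - 4)/(z - 1)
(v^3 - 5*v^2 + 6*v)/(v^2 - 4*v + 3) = v*(v - 2)/(v - 1)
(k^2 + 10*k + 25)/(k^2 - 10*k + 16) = (k^2 + 10*k + 25)/(k^2 - 10*k + 16)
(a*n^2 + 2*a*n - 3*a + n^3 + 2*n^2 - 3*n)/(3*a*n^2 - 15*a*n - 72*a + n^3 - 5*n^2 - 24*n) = (a*n - a + n^2 - n)/(3*a*n - 24*a + n^2 - 8*n)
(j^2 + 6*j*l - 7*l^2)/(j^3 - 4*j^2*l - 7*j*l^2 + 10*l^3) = (j + 7*l)/(j^2 - 3*j*l - 10*l^2)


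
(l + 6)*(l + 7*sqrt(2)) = l^2 + 6*l + 7*sqrt(2)*l + 42*sqrt(2)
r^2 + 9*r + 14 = (r + 2)*(r + 7)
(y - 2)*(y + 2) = y^2 - 4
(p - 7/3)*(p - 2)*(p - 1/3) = p^3 - 14*p^2/3 + 55*p/9 - 14/9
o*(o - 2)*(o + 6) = o^3 + 4*o^2 - 12*o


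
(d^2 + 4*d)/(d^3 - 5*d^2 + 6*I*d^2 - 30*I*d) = (d + 4)/(d^2 + d*(-5 + 6*I) - 30*I)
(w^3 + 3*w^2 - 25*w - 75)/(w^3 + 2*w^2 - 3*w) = (w^2 - 25)/(w*(w - 1))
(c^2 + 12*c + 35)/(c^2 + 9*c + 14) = (c + 5)/(c + 2)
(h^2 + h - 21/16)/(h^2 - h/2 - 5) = (-16*h^2 - 16*h + 21)/(8*(-2*h^2 + h + 10))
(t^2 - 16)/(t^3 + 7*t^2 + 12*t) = (t - 4)/(t*(t + 3))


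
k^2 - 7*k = k*(k - 7)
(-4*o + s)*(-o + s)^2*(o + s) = -4*o^4 + 5*o^3*s + 3*o^2*s^2 - 5*o*s^3 + s^4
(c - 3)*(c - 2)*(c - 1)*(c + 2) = c^4 - 4*c^3 - c^2 + 16*c - 12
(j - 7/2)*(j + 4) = j^2 + j/2 - 14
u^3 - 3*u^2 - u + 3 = (u - 3)*(u - 1)*(u + 1)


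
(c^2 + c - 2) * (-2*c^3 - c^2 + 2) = -2*c^5 - 3*c^4 + 3*c^3 + 4*c^2 + 2*c - 4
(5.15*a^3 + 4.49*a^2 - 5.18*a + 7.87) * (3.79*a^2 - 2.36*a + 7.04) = 19.5185*a^5 + 4.8631*a^4 + 6.0274*a^3 + 73.6617*a^2 - 55.0404*a + 55.4048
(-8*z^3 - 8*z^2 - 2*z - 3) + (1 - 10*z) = -8*z^3 - 8*z^2 - 12*z - 2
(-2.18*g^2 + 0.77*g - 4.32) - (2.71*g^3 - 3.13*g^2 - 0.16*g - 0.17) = -2.71*g^3 + 0.95*g^2 + 0.93*g - 4.15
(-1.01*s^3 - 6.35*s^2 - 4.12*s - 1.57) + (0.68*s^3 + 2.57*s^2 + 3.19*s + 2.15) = -0.33*s^3 - 3.78*s^2 - 0.93*s + 0.58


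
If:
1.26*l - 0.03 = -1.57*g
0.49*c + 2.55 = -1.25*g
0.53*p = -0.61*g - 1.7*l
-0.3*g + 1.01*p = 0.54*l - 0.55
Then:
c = -4.84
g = -0.14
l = 0.20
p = -0.48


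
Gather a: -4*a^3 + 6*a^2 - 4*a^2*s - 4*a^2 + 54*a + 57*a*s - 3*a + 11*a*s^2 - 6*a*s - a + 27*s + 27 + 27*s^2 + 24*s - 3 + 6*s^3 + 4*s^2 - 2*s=-4*a^3 + a^2*(2 - 4*s) + a*(11*s^2 + 51*s + 50) + 6*s^3 + 31*s^2 + 49*s + 24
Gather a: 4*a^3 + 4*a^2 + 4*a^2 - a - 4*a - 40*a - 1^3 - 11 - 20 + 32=4*a^3 + 8*a^2 - 45*a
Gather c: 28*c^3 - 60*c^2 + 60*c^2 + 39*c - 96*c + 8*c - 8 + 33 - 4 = 28*c^3 - 49*c + 21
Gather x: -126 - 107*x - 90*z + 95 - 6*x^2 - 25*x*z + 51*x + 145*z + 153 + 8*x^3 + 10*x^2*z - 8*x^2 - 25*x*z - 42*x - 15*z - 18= 8*x^3 + x^2*(10*z - 14) + x*(-50*z - 98) + 40*z + 104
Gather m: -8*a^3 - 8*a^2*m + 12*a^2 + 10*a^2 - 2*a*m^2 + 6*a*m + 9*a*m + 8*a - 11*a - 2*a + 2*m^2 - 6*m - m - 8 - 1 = -8*a^3 + 22*a^2 - 5*a + m^2*(2 - 2*a) + m*(-8*a^2 + 15*a - 7) - 9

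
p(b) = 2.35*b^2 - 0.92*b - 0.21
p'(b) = 4.7*b - 0.92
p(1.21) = 2.12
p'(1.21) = 4.77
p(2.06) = 7.87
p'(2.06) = 8.76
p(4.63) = 45.91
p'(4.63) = 20.84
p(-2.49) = 16.65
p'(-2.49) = -12.62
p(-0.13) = -0.05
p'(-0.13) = -1.53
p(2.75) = 15.03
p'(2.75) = 12.00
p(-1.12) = 3.77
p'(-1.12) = -6.18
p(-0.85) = 2.27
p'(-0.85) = -4.92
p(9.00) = 181.86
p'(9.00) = 41.38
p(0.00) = -0.21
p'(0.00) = -0.92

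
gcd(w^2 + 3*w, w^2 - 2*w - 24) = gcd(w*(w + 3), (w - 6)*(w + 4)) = 1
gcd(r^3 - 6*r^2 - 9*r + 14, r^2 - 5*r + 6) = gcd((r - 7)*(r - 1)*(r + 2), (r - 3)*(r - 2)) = 1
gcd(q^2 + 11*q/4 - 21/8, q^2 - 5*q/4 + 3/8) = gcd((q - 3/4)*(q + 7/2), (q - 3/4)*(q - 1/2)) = q - 3/4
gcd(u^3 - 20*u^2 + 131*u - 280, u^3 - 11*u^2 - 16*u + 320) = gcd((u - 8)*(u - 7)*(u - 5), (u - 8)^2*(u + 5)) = u - 8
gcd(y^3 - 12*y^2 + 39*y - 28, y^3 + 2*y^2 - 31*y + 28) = y^2 - 5*y + 4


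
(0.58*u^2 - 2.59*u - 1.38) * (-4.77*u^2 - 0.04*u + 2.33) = -2.7666*u^4 + 12.3311*u^3 + 8.0376*u^2 - 5.9795*u - 3.2154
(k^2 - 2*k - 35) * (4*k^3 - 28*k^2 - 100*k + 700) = 4*k^5 - 36*k^4 - 184*k^3 + 1880*k^2 + 2100*k - 24500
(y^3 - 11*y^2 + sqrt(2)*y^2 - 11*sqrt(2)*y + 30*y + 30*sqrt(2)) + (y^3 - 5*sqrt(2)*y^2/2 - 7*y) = 2*y^3 - 11*y^2 - 3*sqrt(2)*y^2/2 - 11*sqrt(2)*y + 23*y + 30*sqrt(2)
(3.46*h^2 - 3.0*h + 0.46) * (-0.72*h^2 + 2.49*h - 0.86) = -2.4912*h^4 + 10.7754*h^3 - 10.7768*h^2 + 3.7254*h - 0.3956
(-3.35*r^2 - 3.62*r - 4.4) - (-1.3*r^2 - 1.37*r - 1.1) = -2.05*r^2 - 2.25*r - 3.3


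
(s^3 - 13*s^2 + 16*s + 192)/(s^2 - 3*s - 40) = (s^2 - 5*s - 24)/(s + 5)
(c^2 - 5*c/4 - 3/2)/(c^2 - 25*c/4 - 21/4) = (c - 2)/(c - 7)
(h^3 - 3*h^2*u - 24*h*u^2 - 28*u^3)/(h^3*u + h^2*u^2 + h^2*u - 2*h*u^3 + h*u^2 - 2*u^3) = (-h^2 + 5*h*u + 14*u^2)/(u*(-h^2 + h*u - h + u))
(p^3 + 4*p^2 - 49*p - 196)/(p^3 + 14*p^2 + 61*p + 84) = (p - 7)/(p + 3)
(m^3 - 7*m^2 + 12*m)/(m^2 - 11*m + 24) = m*(m - 4)/(m - 8)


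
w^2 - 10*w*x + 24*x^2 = (w - 6*x)*(w - 4*x)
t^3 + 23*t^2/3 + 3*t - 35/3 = (t - 1)*(t + 5/3)*(t + 7)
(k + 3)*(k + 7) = k^2 + 10*k + 21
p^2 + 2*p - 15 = (p - 3)*(p + 5)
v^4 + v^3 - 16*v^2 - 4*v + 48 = (v - 3)*(v - 2)*(v + 2)*(v + 4)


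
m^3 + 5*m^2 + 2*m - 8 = (m - 1)*(m + 2)*(m + 4)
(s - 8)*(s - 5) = s^2 - 13*s + 40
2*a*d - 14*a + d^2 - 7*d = (2*a + d)*(d - 7)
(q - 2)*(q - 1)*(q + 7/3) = q^3 - 2*q^2/3 - 5*q + 14/3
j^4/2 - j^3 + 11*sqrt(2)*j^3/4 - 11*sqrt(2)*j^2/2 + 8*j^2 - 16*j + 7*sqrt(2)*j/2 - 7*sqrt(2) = (j/2 + sqrt(2)/2)*(j - 2)*(j + sqrt(2))*(j + 7*sqrt(2)/2)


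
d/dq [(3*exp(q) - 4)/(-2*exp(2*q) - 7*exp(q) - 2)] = ((3*exp(q) - 4)*(4*exp(q) + 7) - 6*exp(2*q) - 21*exp(q) - 6)*exp(q)/(2*exp(2*q) + 7*exp(q) + 2)^2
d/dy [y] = 1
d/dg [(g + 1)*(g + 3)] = 2*g + 4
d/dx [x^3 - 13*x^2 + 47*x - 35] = 3*x^2 - 26*x + 47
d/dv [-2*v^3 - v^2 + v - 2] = -6*v^2 - 2*v + 1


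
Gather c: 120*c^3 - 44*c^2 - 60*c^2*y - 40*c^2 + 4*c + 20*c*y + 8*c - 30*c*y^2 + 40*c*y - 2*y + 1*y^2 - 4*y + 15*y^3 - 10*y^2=120*c^3 + c^2*(-60*y - 84) + c*(-30*y^2 + 60*y + 12) + 15*y^3 - 9*y^2 - 6*y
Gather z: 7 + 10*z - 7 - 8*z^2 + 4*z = -8*z^2 + 14*z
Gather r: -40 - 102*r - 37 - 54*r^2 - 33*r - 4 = -54*r^2 - 135*r - 81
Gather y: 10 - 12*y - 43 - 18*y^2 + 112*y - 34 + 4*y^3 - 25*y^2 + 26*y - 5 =4*y^3 - 43*y^2 + 126*y - 72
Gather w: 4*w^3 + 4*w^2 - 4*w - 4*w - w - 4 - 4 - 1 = 4*w^3 + 4*w^2 - 9*w - 9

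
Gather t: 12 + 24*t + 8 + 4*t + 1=28*t + 21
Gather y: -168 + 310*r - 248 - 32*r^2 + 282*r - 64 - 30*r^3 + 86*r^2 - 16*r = -30*r^3 + 54*r^2 + 576*r - 480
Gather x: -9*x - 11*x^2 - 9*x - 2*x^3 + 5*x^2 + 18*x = -2*x^3 - 6*x^2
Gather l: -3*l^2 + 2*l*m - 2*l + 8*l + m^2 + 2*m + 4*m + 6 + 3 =-3*l^2 + l*(2*m + 6) + m^2 + 6*m + 9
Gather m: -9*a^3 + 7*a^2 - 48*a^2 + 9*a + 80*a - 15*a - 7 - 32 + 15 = -9*a^3 - 41*a^2 + 74*a - 24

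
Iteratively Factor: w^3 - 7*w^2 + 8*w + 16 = (w + 1)*(w^2 - 8*w + 16) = (w - 4)*(w + 1)*(w - 4)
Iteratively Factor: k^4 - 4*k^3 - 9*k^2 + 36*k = (k - 4)*(k^3 - 9*k) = (k - 4)*(k + 3)*(k^2 - 3*k) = k*(k - 4)*(k + 3)*(k - 3)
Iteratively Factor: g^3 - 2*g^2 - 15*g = (g + 3)*(g^2 - 5*g) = g*(g + 3)*(g - 5)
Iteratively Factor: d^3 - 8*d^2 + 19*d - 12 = (d - 3)*(d^2 - 5*d + 4) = (d - 3)*(d - 1)*(d - 4)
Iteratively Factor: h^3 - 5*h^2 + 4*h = (h - 4)*(h^2 - h) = (h - 4)*(h - 1)*(h)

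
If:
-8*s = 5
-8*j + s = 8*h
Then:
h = -j - 5/64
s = -5/8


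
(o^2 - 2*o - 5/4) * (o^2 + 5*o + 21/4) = o^4 + 3*o^3 - 6*o^2 - 67*o/4 - 105/16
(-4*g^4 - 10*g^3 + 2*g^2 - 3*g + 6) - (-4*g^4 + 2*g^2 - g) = -10*g^3 - 2*g + 6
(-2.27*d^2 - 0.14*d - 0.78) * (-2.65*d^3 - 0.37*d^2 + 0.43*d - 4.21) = 6.0155*d^5 + 1.2109*d^4 + 1.1427*d^3 + 9.7851*d^2 + 0.254*d + 3.2838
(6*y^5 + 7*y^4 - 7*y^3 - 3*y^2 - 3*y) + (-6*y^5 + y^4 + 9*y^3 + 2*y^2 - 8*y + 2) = 8*y^4 + 2*y^3 - y^2 - 11*y + 2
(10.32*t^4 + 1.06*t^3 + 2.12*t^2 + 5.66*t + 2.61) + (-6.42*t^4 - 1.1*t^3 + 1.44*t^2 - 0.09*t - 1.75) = 3.9*t^4 - 0.04*t^3 + 3.56*t^2 + 5.57*t + 0.86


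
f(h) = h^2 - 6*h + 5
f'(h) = 2*h - 6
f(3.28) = -3.92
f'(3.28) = 0.56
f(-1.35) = 14.92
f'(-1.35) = -8.70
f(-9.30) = 147.29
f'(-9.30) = -24.60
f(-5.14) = 62.26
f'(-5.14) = -16.28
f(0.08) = 4.53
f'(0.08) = -5.84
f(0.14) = 4.18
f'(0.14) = -5.72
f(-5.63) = 70.48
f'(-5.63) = -17.26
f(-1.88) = 19.81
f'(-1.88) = -9.76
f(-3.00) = 32.00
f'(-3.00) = -12.00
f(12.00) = 77.00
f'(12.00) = 18.00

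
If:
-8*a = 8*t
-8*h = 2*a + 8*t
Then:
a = -t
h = -3*t/4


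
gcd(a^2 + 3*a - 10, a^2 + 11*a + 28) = 1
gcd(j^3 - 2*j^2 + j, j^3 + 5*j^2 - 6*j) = j^2 - j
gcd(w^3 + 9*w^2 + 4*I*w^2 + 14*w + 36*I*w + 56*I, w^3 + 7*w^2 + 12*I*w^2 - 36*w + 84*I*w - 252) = w + 7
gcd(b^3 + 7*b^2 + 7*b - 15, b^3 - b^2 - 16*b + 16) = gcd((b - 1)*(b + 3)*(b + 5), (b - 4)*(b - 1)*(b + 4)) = b - 1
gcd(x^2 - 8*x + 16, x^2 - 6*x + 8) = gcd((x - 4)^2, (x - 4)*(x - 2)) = x - 4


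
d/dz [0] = 0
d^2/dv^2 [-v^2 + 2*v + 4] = -2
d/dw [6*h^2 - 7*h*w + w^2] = -7*h + 2*w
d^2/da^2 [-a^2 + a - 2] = -2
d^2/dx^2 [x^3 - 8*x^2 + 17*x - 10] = 6*x - 16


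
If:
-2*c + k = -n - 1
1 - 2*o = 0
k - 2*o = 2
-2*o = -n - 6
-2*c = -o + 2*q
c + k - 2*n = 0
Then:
No Solution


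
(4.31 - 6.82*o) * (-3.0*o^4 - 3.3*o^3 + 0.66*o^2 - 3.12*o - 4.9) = 20.46*o^5 + 9.576*o^4 - 18.7242*o^3 + 24.123*o^2 + 19.9708*o - 21.119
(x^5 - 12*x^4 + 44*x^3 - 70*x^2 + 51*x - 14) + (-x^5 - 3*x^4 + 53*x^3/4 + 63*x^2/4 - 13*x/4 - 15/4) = -15*x^4 + 229*x^3/4 - 217*x^2/4 + 191*x/4 - 71/4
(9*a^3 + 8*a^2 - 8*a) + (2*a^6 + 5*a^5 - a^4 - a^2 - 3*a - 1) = 2*a^6 + 5*a^5 - a^4 + 9*a^3 + 7*a^2 - 11*a - 1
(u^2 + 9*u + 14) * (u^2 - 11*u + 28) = u^4 - 2*u^3 - 57*u^2 + 98*u + 392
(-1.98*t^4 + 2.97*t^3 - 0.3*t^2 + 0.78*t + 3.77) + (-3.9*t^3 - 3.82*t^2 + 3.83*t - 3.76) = -1.98*t^4 - 0.93*t^3 - 4.12*t^2 + 4.61*t + 0.0100000000000002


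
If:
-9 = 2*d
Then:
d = -9/2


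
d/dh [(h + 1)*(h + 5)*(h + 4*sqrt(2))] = 3*h^2 + 8*sqrt(2)*h + 12*h + 5 + 24*sqrt(2)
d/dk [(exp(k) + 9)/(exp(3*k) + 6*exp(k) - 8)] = (-3*(exp(k) + 9)*(exp(2*k) + 2) + exp(3*k) + 6*exp(k) - 8)*exp(k)/(exp(3*k) + 6*exp(k) - 8)^2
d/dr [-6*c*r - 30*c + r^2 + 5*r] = -6*c + 2*r + 5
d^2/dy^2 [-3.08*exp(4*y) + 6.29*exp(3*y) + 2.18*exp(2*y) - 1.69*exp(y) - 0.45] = (-49.28*exp(3*y) + 56.61*exp(2*y) + 8.72*exp(y) - 1.69)*exp(y)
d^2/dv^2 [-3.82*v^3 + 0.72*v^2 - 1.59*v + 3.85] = 1.44 - 22.92*v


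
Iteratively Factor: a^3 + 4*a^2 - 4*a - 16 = (a - 2)*(a^2 + 6*a + 8) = (a - 2)*(a + 4)*(a + 2)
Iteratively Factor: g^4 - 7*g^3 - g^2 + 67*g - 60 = (g + 3)*(g^3 - 10*g^2 + 29*g - 20) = (g - 1)*(g + 3)*(g^2 - 9*g + 20) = (g - 4)*(g - 1)*(g + 3)*(g - 5)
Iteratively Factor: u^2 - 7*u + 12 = (u - 3)*(u - 4)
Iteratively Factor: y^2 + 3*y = (y + 3)*(y)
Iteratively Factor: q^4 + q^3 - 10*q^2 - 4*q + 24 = (q - 2)*(q^3 + 3*q^2 - 4*q - 12) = (q - 2)*(q + 2)*(q^2 + q - 6) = (q - 2)^2*(q + 2)*(q + 3)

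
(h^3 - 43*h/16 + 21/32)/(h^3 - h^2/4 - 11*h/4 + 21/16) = (4*h - 1)/(2*(2*h - 1))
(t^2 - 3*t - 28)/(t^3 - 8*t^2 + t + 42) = (t + 4)/(t^2 - t - 6)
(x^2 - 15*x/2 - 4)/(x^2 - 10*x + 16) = (x + 1/2)/(x - 2)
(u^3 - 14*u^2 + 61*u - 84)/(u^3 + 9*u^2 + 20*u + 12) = (u^3 - 14*u^2 + 61*u - 84)/(u^3 + 9*u^2 + 20*u + 12)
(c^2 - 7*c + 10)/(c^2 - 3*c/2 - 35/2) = 2*(c - 2)/(2*c + 7)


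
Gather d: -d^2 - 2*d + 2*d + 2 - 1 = 1 - d^2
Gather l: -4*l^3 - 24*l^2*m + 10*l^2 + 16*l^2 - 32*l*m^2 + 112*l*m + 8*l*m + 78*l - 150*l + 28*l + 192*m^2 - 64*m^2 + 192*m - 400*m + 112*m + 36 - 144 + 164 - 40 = -4*l^3 + l^2*(26 - 24*m) + l*(-32*m^2 + 120*m - 44) + 128*m^2 - 96*m + 16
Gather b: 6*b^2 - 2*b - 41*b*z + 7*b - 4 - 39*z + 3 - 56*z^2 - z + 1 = 6*b^2 + b*(5 - 41*z) - 56*z^2 - 40*z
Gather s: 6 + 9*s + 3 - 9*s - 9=0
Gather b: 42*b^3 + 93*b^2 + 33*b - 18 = 42*b^3 + 93*b^2 + 33*b - 18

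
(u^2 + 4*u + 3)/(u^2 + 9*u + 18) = (u + 1)/(u + 6)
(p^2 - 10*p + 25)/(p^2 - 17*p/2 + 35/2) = 2*(p - 5)/(2*p - 7)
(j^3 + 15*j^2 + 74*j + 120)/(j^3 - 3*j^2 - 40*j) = (j^2 + 10*j + 24)/(j*(j - 8))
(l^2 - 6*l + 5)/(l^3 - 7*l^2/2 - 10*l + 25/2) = 2/(2*l + 5)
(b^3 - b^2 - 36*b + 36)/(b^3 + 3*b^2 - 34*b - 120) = (b^2 + 5*b - 6)/(b^2 + 9*b + 20)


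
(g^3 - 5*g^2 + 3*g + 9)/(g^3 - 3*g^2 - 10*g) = (-g^3 + 5*g^2 - 3*g - 9)/(g*(-g^2 + 3*g + 10))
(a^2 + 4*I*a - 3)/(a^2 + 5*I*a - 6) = (a + I)/(a + 2*I)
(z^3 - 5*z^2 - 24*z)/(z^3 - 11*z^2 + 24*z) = (z + 3)/(z - 3)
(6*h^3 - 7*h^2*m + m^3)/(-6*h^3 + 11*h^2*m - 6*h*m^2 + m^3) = (-3*h - m)/(3*h - m)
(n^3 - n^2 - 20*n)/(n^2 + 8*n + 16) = n*(n - 5)/(n + 4)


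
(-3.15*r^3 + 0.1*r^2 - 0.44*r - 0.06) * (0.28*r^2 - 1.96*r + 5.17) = -0.882*r^5 + 6.202*r^4 - 16.6047*r^3 + 1.3626*r^2 - 2.1572*r - 0.3102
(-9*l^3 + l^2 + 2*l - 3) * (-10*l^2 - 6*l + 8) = 90*l^5 + 44*l^4 - 98*l^3 + 26*l^2 + 34*l - 24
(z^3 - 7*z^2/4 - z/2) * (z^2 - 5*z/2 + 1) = z^5 - 17*z^4/4 + 39*z^3/8 - z^2/2 - z/2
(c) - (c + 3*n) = -3*n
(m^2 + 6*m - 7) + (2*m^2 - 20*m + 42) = 3*m^2 - 14*m + 35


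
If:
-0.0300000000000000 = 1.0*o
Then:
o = -0.03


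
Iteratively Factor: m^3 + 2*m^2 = (m)*(m^2 + 2*m) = m^2*(m + 2)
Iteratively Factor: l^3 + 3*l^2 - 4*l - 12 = (l + 3)*(l^2 - 4) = (l + 2)*(l + 3)*(l - 2)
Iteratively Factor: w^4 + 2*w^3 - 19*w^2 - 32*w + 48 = (w + 3)*(w^3 - w^2 - 16*w + 16) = (w - 4)*(w + 3)*(w^2 + 3*w - 4) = (w - 4)*(w + 3)*(w + 4)*(w - 1)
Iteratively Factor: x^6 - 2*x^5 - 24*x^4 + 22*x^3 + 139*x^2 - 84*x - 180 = (x + 3)*(x^5 - 5*x^4 - 9*x^3 + 49*x^2 - 8*x - 60) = (x + 1)*(x + 3)*(x^4 - 6*x^3 - 3*x^2 + 52*x - 60) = (x - 2)*(x + 1)*(x + 3)*(x^3 - 4*x^2 - 11*x + 30) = (x - 2)*(x + 1)*(x + 3)^2*(x^2 - 7*x + 10) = (x - 2)^2*(x + 1)*(x + 3)^2*(x - 5)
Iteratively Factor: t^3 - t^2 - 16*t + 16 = (t + 4)*(t^2 - 5*t + 4) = (t - 4)*(t + 4)*(t - 1)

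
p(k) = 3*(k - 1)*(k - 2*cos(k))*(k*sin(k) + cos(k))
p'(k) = 3*k*(k - 1)*(k - 2*cos(k))*cos(k) + 3*(k - 1)*(k*sin(k) + cos(k))*(2*sin(k) + 1) + 3*(k - 2*cos(k))*(k*sin(k) + cos(k))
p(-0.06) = 6.55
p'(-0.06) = -9.38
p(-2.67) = 3.15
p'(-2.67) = 22.08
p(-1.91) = 15.95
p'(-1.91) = 12.78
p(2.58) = 10.68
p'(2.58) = -32.30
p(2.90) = -7.65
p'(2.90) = -84.07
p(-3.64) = -68.64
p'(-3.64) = 169.90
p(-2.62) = 4.22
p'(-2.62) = 20.67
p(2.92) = -9.37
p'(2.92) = -87.57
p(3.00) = -16.93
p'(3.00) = -101.57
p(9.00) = 726.72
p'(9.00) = -1916.53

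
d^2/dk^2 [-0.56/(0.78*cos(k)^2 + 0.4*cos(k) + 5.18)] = (1.362816*(1 - cos(k)^2)^2 + 0.52416*cos(k)^3 - 8.279488*cos(k)^2 - 2.20864*cos(k) + 2.983232)/(0.78*cos(k)^2 + 0.4*cos(k) + 5.18)^3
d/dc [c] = 1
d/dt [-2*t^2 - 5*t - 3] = -4*t - 5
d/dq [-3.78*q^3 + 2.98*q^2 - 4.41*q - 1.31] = -11.34*q^2 + 5.96*q - 4.41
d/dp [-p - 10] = -1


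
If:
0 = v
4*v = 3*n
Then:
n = 0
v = 0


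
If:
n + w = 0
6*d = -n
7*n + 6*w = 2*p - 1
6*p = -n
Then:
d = 1/8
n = -3/4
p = 1/8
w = 3/4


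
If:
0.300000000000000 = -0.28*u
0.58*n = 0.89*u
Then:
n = -1.64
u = -1.07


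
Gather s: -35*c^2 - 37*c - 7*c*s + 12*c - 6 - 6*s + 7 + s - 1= -35*c^2 - 25*c + s*(-7*c - 5)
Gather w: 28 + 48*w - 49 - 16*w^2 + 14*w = -16*w^2 + 62*w - 21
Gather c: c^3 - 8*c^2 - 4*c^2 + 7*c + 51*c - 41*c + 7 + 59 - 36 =c^3 - 12*c^2 + 17*c + 30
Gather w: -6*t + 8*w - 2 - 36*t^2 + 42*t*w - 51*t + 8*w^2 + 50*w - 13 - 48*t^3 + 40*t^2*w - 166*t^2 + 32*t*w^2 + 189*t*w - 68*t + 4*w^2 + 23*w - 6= -48*t^3 - 202*t^2 - 125*t + w^2*(32*t + 12) + w*(40*t^2 + 231*t + 81) - 21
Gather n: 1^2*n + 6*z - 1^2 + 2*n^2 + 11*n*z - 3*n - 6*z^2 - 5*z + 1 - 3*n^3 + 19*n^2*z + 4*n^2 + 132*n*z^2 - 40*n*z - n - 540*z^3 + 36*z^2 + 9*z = -3*n^3 + n^2*(19*z + 6) + n*(132*z^2 - 29*z - 3) - 540*z^3 + 30*z^2 + 10*z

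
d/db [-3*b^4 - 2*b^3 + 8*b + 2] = -12*b^3 - 6*b^2 + 8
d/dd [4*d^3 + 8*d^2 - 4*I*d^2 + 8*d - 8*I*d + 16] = 12*d^2 + 8*d*(2 - I) + 8 - 8*I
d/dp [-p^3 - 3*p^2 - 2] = 3*p*(-p - 2)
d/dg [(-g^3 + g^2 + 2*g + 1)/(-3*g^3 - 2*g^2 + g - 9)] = (5*g^4 + 10*g^3 + 41*g^2 - 14*g - 19)/(9*g^6 + 12*g^5 - 2*g^4 + 50*g^3 + 37*g^2 - 18*g + 81)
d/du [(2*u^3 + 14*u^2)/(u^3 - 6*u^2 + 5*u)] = 2*(-13*u^2 + 10*u + 35)/(u^4 - 12*u^3 + 46*u^2 - 60*u + 25)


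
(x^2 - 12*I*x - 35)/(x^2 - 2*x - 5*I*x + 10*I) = (x - 7*I)/(x - 2)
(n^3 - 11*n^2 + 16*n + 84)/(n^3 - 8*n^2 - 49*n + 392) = (n^2 - 4*n - 12)/(n^2 - n - 56)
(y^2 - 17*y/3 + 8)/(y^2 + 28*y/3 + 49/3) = (3*y^2 - 17*y + 24)/(3*y^2 + 28*y + 49)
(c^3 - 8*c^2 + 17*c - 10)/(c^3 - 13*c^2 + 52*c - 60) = (c - 1)/(c - 6)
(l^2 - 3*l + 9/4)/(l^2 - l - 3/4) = (2*l - 3)/(2*l + 1)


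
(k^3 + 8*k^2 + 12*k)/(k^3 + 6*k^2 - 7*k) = (k^2 + 8*k + 12)/(k^2 + 6*k - 7)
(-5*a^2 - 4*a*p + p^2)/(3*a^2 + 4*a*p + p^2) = (-5*a + p)/(3*a + p)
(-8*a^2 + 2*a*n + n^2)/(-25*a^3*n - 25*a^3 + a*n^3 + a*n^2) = (8*a^2 - 2*a*n - n^2)/(a*(25*a^2*n + 25*a^2 - n^3 - n^2))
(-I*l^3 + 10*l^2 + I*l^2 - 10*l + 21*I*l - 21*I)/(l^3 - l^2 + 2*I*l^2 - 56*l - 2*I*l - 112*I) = (-I*l^3 + l^2*(10 + I) + l*(-10 + 21*I) - 21*I)/(l^3 + l^2*(-1 + 2*I) - 2*l*(28 + I) - 112*I)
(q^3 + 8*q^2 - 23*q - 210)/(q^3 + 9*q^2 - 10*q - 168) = (q - 5)/(q - 4)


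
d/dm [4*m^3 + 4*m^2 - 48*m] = 12*m^2 + 8*m - 48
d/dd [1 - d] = -1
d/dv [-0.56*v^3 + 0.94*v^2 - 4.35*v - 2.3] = -1.68*v^2 + 1.88*v - 4.35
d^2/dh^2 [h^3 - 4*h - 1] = 6*h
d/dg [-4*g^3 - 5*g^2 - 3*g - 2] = -12*g^2 - 10*g - 3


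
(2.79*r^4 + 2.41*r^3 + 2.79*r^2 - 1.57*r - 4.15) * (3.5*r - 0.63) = 9.765*r^5 + 6.6773*r^4 + 8.2467*r^3 - 7.2527*r^2 - 13.5359*r + 2.6145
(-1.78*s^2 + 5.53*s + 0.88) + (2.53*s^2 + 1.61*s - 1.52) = 0.75*s^2 + 7.14*s - 0.64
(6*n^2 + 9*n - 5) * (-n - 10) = -6*n^3 - 69*n^2 - 85*n + 50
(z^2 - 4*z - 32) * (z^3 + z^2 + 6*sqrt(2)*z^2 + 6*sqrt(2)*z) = z^5 - 3*z^4 + 6*sqrt(2)*z^4 - 36*z^3 - 18*sqrt(2)*z^3 - 216*sqrt(2)*z^2 - 32*z^2 - 192*sqrt(2)*z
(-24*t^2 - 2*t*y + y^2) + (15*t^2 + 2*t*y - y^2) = -9*t^2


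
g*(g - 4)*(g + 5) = g^3 + g^2 - 20*g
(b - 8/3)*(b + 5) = b^2 + 7*b/3 - 40/3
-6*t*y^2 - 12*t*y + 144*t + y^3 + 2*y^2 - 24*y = (-6*t + y)*(y - 4)*(y + 6)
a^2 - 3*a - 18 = (a - 6)*(a + 3)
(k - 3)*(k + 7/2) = k^2 + k/2 - 21/2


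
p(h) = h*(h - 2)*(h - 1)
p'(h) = h*(h - 2) + h*(h - 1) + (h - 2)*(h - 1)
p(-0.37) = -1.20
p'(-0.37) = 4.63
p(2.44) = 1.55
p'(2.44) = 5.22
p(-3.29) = -74.66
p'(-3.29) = 54.21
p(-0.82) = -4.21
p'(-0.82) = 8.94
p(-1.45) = -12.26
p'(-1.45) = 17.01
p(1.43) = -0.35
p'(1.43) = -0.45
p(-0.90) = -4.96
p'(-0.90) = 9.83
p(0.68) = 0.29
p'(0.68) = -0.69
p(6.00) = 120.00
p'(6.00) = 74.00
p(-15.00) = -4080.00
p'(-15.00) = 767.00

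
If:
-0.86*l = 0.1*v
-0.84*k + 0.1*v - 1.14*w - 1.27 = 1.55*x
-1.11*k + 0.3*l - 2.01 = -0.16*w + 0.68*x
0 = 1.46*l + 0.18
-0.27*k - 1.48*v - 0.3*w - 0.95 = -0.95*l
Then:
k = -5.49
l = -0.12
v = 1.06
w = -3.84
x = 5.05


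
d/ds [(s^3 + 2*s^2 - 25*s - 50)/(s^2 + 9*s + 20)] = (s^2 + 8*s - 2)/(s^2 + 8*s + 16)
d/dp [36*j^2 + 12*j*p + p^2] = 12*j + 2*p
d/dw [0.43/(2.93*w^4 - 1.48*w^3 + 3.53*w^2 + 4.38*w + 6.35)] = (-5.0396*w^3 + 1.9092*w^2 - 3.0358*w - 1.8834)/(2.93*w^4 - 1.48*w^3 + 3.53*w^2 + 4.38*w + 6.35)^2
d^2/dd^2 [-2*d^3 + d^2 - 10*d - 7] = 2 - 12*d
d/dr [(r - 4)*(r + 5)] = 2*r + 1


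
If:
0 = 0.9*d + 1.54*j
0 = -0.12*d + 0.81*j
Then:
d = 0.00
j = 0.00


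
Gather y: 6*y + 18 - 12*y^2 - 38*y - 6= -12*y^2 - 32*y + 12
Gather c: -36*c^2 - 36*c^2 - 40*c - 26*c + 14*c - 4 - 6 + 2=-72*c^2 - 52*c - 8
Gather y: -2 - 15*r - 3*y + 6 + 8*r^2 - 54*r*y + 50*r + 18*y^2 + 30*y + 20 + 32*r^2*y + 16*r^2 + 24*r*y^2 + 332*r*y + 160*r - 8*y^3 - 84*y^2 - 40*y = 24*r^2 + 195*r - 8*y^3 + y^2*(24*r - 66) + y*(32*r^2 + 278*r - 13) + 24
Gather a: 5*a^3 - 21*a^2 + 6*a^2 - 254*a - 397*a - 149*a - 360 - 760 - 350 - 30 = 5*a^3 - 15*a^2 - 800*a - 1500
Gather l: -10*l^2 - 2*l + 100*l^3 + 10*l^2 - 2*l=100*l^3 - 4*l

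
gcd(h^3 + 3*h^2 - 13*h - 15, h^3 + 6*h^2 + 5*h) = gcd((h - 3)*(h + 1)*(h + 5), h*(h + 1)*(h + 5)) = h^2 + 6*h + 5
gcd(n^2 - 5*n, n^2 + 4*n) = n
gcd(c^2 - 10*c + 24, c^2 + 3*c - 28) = c - 4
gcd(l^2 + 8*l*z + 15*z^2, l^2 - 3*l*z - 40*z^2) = l + 5*z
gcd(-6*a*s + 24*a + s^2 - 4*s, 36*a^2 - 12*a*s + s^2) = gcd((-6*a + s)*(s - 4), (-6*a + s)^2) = -6*a + s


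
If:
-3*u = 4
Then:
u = -4/3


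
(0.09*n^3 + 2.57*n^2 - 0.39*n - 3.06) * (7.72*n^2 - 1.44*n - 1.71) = 0.6948*n^5 + 19.7108*n^4 - 6.8655*n^3 - 27.4563*n^2 + 5.0733*n + 5.2326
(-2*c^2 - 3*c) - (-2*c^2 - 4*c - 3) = c + 3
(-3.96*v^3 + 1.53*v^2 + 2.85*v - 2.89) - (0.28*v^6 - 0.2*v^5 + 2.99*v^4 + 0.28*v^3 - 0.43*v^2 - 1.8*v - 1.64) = -0.28*v^6 + 0.2*v^5 - 2.99*v^4 - 4.24*v^3 + 1.96*v^2 + 4.65*v - 1.25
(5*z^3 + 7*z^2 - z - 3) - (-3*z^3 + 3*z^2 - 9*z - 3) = 8*z^3 + 4*z^2 + 8*z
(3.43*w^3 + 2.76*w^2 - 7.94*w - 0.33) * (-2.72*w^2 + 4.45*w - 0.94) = -9.3296*w^5 + 7.7563*w^4 + 30.6546*w^3 - 37.0298*w^2 + 5.9951*w + 0.3102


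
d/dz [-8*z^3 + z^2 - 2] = 2*z*(1 - 12*z)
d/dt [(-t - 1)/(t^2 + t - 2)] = (-t^2 - t + (t + 1)*(2*t + 1) + 2)/(t^2 + t - 2)^2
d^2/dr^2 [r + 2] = 0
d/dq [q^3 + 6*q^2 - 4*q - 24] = 3*q^2 + 12*q - 4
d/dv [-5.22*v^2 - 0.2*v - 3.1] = -10.44*v - 0.2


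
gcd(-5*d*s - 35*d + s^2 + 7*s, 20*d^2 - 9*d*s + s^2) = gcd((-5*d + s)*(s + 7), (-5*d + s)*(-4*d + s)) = -5*d + s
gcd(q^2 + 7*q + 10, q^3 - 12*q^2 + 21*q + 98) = q + 2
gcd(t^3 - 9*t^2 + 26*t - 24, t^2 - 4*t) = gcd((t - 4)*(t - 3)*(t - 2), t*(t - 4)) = t - 4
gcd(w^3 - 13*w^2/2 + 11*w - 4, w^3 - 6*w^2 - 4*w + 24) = w - 2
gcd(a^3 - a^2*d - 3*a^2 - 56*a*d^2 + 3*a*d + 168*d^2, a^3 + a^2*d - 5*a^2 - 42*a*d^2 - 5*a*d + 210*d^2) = a + 7*d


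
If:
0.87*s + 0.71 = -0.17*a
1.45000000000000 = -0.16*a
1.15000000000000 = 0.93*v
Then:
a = -9.06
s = 0.95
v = 1.24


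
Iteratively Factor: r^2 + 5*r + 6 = (r + 2)*(r + 3)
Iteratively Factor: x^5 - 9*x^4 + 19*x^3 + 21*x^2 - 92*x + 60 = (x - 2)*(x^4 - 7*x^3 + 5*x^2 + 31*x - 30) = (x - 3)*(x - 2)*(x^3 - 4*x^2 - 7*x + 10) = (x - 3)*(x - 2)*(x + 2)*(x^2 - 6*x + 5) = (x - 5)*(x - 3)*(x - 2)*(x + 2)*(x - 1)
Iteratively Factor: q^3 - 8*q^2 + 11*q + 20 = (q + 1)*(q^2 - 9*q + 20) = (q - 5)*(q + 1)*(q - 4)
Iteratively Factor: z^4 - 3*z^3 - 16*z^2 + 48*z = (z - 4)*(z^3 + z^2 - 12*z) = (z - 4)*(z - 3)*(z^2 + 4*z) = z*(z - 4)*(z - 3)*(z + 4)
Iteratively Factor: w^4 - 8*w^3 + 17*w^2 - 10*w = (w - 2)*(w^3 - 6*w^2 + 5*w) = w*(w - 2)*(w^2 - 6*w + 5) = w*(w - 2)*(w - 1)*(w - 5)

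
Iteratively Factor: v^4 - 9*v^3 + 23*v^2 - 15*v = (v - 1)*(v^3 - 8*v^2 + 15*v) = v*(v - 1)*(v^2 - 8*v + 15) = v*(v - 3)*(v - 1)*(v - 5)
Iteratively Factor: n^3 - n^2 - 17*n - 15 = (n + 3)*(n^2 - 4*n - 5) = (n + 1)*(n + 3)*(n - 5)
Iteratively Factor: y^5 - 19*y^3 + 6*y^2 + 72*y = (y + 4)*(y^4 - 4*y^3 - 3*y^2 + 18*y) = (y - 3)*(y + 4)*(y^3 - y^2 - 6*y) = y*(y - 3)*(y + 4)*(y^2 - y - 6) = y*(y - 3)*(y + 2)*(y + 4)*(y - 3)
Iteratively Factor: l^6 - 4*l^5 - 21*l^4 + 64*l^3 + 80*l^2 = (l + 1)*(l^5 - 5*l^4 - 16*l^3 + 80*l^2) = (l - 4)*(l + 1)*(l^4 - l^3 - 20*l^2) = l*(l - 4)*(l + 1)*(l^3 - l^2 - 20*l) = l^2*(l - 4)*(l + 1)*(l^2 - l - 20) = l^2*(l - 5)*(l - 4)*(l + 1)*(l + 4)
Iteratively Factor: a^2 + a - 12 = (a - 3)*(a + 4)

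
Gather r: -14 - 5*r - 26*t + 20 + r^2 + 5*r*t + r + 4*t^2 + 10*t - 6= r^2 + r*(5*t - 4) + 4*t^2 - 16*t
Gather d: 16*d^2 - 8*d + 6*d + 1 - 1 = 16*d^2 - 2*d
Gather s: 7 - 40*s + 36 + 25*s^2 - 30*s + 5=25*s^2 - 70*s + 48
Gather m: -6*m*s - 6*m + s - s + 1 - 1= m*(-6*s - 6)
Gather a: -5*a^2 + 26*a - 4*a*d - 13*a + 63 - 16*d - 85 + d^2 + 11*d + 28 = -5*a^2 + a*(13 - 4*d) + d^2 - 5*d + 6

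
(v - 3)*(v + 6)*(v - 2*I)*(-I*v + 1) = -I*v^4 - v^3 - 3*I*v^3 - 3*v^2 + 16*I*v^2 + 18*v - 6*I*v + 36*I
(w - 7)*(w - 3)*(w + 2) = w^3 - 8*w^2 + w + 42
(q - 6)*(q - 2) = q^2 - 8*q + 12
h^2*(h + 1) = h^3 + h^2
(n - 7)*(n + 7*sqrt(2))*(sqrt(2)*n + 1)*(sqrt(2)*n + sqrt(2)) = 2*n^4 - 12*n^3 + 15*sqrt(2)*n^3 - 90*sqrt(2)*n^2 - 105*sqrt(2)*n - 84*n - 98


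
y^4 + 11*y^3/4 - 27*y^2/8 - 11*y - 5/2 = (y - 2)*(y + 1/4)*(y + 2)*(y + 5/2)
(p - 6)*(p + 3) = p^2 - 3*p - 18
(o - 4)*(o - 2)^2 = o^3 - 8*o^2 + 20*o - 16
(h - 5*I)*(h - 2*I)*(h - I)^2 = h^4 - 9*I*h^3 - 25*h^2 + 27*I*h + 10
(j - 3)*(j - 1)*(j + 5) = j^3 + j^2 - 17*j + 15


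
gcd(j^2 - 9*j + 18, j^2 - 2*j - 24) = j - 6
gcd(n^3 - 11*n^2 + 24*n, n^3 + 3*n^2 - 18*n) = n^2 - 3*n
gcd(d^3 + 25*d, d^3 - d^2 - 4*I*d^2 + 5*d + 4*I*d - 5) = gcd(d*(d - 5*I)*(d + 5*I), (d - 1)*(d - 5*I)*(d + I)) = d - 5*I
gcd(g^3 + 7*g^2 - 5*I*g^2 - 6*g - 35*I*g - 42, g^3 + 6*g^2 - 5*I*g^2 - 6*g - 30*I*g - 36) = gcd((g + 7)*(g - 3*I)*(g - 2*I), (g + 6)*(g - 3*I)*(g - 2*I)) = g^2 - 5*I*g - 6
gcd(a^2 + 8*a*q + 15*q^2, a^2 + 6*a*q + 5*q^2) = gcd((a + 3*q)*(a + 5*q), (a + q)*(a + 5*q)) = a + 5*q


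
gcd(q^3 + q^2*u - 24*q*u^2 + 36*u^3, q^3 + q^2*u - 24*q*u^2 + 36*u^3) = q^3 + q^2*u - 24*q*u^2 + 36*u^3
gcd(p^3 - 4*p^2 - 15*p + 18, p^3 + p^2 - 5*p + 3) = p^2 + 2*p - 3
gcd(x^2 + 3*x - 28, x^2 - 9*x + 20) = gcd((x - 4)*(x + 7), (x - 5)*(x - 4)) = x - 4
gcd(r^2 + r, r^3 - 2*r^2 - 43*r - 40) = r + 1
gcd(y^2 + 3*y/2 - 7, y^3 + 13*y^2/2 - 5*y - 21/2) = 1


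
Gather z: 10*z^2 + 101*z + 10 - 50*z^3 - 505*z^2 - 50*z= -50*z^3 - 495*z^2 + 51*z + 10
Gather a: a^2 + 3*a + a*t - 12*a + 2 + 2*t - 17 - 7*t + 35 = a^2 + a*(t - 9) - 5*t + 20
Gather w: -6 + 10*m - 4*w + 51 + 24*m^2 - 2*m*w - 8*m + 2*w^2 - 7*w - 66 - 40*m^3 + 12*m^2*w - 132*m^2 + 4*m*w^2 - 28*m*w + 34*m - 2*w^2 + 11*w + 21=-40*m^3 - 108*m^2 + 4*m*w^2 + 36*m + w*(12*m^2 - 30*m)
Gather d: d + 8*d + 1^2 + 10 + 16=9*d + 27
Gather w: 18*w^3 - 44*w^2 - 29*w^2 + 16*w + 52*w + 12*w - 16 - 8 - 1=18*w^3 - 73*w^2 + 80*w - 25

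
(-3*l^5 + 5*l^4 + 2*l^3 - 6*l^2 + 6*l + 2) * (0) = 0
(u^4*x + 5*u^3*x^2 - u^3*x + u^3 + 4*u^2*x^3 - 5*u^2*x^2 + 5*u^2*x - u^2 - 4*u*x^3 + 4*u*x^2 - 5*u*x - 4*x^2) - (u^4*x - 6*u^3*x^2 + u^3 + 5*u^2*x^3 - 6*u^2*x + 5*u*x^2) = 11*u^3*x^2 - u^3*x - u^2*x^3 - 5*u^2*x^2 + 11*u^2*x - u^2 - 4*u*x^3 - u*x^2 - 5*u*x - 4*x^2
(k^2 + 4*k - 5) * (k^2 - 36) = k^4 + 4*k^3 - 41*k^2 - 144*k + 180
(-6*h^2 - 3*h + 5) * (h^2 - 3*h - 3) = -6*h^4 + 15*h^3 + 32*h^2 - 6*h - 15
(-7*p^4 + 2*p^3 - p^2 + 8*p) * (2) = -14*p^4 + 4*p^3 - 2*p^2 + 16*p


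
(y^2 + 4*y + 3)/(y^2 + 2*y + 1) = (y + 3)/(y + 1)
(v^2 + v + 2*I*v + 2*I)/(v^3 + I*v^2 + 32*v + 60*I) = (v + 1)/(v^2 - I*v + 30)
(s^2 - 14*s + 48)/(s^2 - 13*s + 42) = (s - 8)/(s - 7)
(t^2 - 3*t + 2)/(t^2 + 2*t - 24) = (t^2 - 3*t + 2)/(t^2 + 2*t - 24)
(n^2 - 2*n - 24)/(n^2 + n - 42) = (n + 4)/(n + 7)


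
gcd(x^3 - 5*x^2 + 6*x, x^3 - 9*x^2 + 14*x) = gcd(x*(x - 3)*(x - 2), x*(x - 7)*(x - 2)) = x^2 - 2*x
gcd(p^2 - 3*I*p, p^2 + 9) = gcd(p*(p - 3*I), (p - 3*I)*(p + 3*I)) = p - 3*I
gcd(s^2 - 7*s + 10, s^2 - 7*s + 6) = 1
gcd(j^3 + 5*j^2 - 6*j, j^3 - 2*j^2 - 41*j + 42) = j^2 + 5*j - 6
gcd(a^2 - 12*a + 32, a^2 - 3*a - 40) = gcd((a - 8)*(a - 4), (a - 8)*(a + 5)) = a - 8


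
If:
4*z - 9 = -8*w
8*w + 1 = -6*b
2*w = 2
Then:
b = -3/2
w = 1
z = 1/4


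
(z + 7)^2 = z^2 + 14*z + 49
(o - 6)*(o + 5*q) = o^2 + 5*o*q - 6*o - 30*q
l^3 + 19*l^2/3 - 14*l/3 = l*(l - 2/3)*(l + 7)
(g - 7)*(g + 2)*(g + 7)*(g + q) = g^4 + g^3*q + 2*g^3 + 2*g^2*q - 49*g^2 - 49*g*q - 98*g - 98*q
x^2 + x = x*(x + 1)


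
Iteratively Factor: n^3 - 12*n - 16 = (n + 2)*(n^2 - 2*n - 8) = (n - 4)*(n + 2)*(n + 2)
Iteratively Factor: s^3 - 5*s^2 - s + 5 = (s - 5)*(s^2 - 1) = (s - 5)*(s - 1)*(s + 1)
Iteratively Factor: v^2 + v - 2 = (v + 2)*(v - 1)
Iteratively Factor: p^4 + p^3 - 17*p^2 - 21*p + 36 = (p + 3)*(p^3 - 2*p^2 - 11*p + 12) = (p + 3)^2*(p^2 - 5*p + 4) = (p - 1)*(p + 3)^2*(p - 4)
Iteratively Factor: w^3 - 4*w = (w)*(w^2 - 4) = w*(w + 2)*(w - 2)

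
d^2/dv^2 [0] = 0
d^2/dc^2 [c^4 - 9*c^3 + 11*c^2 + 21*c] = 12*c^2 - 54*c + 22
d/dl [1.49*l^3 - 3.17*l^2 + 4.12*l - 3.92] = 4.47*l^2 - 6.34*l + 4.12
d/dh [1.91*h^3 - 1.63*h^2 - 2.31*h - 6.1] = 5.73*h^2 - 3.26*h - 2.31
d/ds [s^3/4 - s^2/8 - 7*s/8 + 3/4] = 3*s^2/4 - s/4 - 7/8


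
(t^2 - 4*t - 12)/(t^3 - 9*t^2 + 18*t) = (t + 2)/(t*(t - 3))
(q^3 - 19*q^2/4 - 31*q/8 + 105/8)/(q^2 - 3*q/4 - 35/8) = (2*q^2 - 13*q + 15)/(2*q - 5)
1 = 1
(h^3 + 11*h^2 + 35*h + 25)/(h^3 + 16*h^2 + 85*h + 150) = (h + 1)/(h + 6)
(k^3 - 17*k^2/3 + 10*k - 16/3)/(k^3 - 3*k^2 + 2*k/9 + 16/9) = 3*(k - 2)/(3*k + 2)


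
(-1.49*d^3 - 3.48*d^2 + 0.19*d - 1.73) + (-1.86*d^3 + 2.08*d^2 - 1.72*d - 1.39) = -3.35*d^3 - 1.4*d^2 - 1.53*d - 3.12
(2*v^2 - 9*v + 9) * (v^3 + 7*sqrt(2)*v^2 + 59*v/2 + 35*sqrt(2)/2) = 2*v^5 - 9*v^4 + 14*sqrt(2)*v^4 - 63*sqrt(2)*v^3 + 68*v^3 - 531*v^2/2 + 98*sqrt(2)*v^2 - 315*sqrt(2)*v/2 + 531*v/2 + 315*sqrt(2)/2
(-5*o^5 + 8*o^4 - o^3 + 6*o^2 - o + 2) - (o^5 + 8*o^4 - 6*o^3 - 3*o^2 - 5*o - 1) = -6*o^5 + 5*o^3 + 9*o^2 + 4*o + 3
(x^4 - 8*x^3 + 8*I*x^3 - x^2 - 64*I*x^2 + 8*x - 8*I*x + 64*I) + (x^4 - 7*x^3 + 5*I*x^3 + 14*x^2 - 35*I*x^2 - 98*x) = 2*x^4 - 15*x^3 + 13*I*x^3 + 13*x^2 - 99*I*x^2 - 90*x - 8*I*x + 64*I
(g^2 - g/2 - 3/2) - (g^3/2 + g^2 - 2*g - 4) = -g^3/2 + 3*g/2 + 5/2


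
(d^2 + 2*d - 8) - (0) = d^2 + 2*d - 8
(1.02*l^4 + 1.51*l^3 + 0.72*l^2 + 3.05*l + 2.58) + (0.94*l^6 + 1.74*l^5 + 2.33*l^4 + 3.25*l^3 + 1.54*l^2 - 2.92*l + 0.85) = 0.94*l^6 + 1.74*l^5 + 3.35*l^4 + 4.76*l^3 + 2.26*l^2 + 0.13*l + 3.43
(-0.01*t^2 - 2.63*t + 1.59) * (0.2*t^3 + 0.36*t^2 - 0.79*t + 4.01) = -0.002*t^5 - 0.5296*t^4 - 0.6209*t^3 + 2.61*t^2 - 11.8024*t + 6.3759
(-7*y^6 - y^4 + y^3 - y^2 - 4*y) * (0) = 0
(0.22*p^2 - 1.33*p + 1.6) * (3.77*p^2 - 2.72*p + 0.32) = 0.8294*p^4 - 5.6125*p^3 + 9.72*p^2 - 4.7776*p + 0.512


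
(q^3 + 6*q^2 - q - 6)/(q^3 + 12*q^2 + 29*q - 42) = (q + 1)/(q + 7)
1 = 1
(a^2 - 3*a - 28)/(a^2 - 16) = (a - 7)/(a - 4)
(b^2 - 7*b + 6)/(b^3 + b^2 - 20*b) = (b^2 - 7*b + 6)/(b*(b^2 + b - 20))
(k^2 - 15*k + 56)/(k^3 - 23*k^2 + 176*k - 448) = 1/(k - 8)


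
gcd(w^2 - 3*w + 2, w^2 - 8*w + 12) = w - 2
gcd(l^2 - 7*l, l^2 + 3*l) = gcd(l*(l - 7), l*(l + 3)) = l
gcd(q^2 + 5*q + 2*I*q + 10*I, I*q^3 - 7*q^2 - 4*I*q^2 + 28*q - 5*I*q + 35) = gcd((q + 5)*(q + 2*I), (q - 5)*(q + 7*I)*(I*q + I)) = 1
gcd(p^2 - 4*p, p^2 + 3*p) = p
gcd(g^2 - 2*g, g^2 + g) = g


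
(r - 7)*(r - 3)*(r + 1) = r^3 - 9*r^2 + 11*r + 21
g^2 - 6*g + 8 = (g - 4)*(g - 2)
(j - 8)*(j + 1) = j^2 - 7*j - 8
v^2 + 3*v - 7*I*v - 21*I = (v + 3)*(v - 7*I)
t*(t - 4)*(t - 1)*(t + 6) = t^4 + t^3 - 26*t^2 + 24*t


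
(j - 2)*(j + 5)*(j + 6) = j^3 + 9*j^2 + 8*j - 60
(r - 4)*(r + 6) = r^2 + 2*r - 24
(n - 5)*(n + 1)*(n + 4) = n^3 - 21*n - 20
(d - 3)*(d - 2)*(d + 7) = d^3 + 2*d^2 - 29*d + 42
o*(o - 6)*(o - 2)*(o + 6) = o^4 - 2*o^3 - 36*o^2 + 72*o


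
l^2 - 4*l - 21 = (l - 7)*(l + 3)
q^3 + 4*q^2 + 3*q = q*(q + 1)*(q + 3)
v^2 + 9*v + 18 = (v + 3)*(v + 6)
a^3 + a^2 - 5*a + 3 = (a - 1)^2*(a + 3)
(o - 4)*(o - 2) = o^2 - 6*o + 8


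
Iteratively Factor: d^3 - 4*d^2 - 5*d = (d)*(d^2 - 4*d - 5) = d*(d - 5)*(d + 1)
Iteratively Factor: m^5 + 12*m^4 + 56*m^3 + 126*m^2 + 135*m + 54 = (m + 2)*(m^4 + 10*m^3 + 36*m^2 + 54*m + 27) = (m + 2)*(m + 3)*(m^3 + 7*m^2 + 15*m + 9) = (m + 1)*(m + 2)*(m + 3)*(m^2 + 6*m + 9) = (m + 1)*(m + 2)*(m + 3)^2*(m + 3)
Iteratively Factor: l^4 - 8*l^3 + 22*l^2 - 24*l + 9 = (l - 3)*(l^3 - 5*l^2 + 7*l - 3) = (l - 3)*(l - 1)*(l^2 - 4*l + 3) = (l - 3)^2*(l - 1)*(l - 1)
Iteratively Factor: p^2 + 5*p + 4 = (p + 1)*(p + 4)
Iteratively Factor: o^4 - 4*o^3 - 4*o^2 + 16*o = (o - 4)*(o^3 - 4*o) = (o - 4)*(o + 2)*(o^2 - 2*o) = (o - 4)*(o - 2)*(o + 2)*(o)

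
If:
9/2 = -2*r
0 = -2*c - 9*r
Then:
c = 81/8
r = -9/4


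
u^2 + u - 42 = (u - 6)*(u + 7)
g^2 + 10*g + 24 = (g + 4)*(g + 6)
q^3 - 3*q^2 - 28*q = q*(q - 7)*(q + 4)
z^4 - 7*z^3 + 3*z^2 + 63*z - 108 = (z - 4)*(z - 3)^2*(z + 3)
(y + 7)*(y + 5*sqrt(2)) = y^2 + 7*y + 5*sqrt(2)*y + 35*sqrt(2)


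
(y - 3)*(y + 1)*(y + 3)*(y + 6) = y^4 + 7*y^3 - 3*y^2 - 63*y - 54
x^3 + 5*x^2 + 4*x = x*(x + 1)*(x + 4)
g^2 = g^2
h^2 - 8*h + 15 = (h - 5)*(h - 3)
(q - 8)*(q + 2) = q^2 - 6*q - 16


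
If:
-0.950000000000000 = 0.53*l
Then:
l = -1.79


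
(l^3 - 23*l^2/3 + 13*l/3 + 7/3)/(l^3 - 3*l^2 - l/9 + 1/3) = 3*(l^2 - 8*l + 7)/(3*l^2 - 10*l + 3)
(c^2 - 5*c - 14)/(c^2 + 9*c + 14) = (c - 7)/(c + 7)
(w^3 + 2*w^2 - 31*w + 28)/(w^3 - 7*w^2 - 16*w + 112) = (w^2 + 6*w - 7)/(w^2 - 3*w - 28)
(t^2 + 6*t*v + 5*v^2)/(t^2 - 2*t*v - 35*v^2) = (t + v)/(t - 7*v)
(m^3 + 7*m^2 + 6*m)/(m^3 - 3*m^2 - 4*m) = (m + 6)/(m - 4)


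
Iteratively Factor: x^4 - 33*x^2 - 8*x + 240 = (x - 3)*(x^3 + 3*x^2 - 24*x - 80) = (x - 5)*(x - 3)*(x^2 + 8*x + 16) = (x - 5)*(x - 3)*(x + 4)*(x + 4)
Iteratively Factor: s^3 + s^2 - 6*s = (s - 2)*(s^2 + 3*s) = (s - 2)*(s + 3)*(s)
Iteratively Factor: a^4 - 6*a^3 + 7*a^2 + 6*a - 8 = (a + 1)*(a^3 - 7*a^2 + 14*a - 8) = (a - 1)*(a + 1)*(a^2 - 6*a + 8) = (a - 4)*(a - 1)*(a + 1)*(a - 2)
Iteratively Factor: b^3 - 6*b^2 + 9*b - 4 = (b - 1)*(b^2 - 5*b + 4) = (b - 1)^2*(b - 4)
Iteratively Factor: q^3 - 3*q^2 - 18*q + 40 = (q + 4)*(q^2 - 7*q + 10) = (q - 2)*(q + 4)*(q - 5)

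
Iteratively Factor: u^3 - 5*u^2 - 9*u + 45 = (u - 5)*(u^2 - 9) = (u - 5)*(u - 3)*(u + 3)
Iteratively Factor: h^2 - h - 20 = (h + 4)*(h - 5)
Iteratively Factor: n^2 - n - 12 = (n + 3)*(n - 4)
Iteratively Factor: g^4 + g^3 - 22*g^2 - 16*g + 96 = (g - 4)*(g^3 + 5*g^2 - 2*g - 24) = (g - 4)*(g + 4)*(g^2 + g - 6) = (g - 4)*(g + 3)*(g + 4)*(g - 2)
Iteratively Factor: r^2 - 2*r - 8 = (r + 2)*(r - 4)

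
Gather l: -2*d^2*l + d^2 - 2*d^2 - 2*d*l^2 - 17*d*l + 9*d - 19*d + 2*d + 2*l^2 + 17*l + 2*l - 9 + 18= -d^2 - 8*d + l^2*(2 - 2*d) + l*(-2*d^2 - 17*d + 19) + 9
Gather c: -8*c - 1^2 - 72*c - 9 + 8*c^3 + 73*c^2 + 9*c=8*c^3 + 73*c^2 - 71*c - 10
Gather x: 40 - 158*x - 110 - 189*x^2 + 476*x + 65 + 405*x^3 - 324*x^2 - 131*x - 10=405*x^3 - 513*x^2 + 187*x - 15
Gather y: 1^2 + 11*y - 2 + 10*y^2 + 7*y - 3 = 10*y^2 + 18*y - 4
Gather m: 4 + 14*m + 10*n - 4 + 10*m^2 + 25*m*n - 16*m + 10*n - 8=10*m^2 + m*(25*n - 2) + 20*n - 8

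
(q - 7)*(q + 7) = q^2 - 49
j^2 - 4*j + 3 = (j - 3)*(j - 1)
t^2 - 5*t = t*(t - 5)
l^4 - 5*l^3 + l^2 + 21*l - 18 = (l - 3)^2*(l - 1)*(l + 2)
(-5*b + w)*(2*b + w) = -10*b^2 - 3*b*w + w^2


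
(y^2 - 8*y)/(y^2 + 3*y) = (y - 8)/(y + 3)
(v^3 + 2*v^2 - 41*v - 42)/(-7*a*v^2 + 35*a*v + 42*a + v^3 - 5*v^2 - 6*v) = (v + 7)/(-7*a + v)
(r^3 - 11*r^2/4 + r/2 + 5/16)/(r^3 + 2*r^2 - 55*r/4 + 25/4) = (r + 1/4)/(r + 5)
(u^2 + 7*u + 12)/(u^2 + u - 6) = (u + 4)/(u - 2)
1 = 1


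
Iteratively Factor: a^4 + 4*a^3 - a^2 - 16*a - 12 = (a + 2)*(a^3 + 2*a^2 - 5*a - 6) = (a - 2)*(a + 2)*(a^2 + 4*a + 3) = (a - 2)*(a + 2)*(a + 3)*(a + 1)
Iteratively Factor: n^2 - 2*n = (n)*(n - 2)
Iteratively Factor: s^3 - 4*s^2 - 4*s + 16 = (s + 2)*(s^2 - 6*s + 8) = (s - 4)*(s + 2)*(s - 2)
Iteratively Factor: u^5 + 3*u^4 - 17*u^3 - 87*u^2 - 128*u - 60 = (u - 5)*(u^4 + 8*u^3 + 23*u^2 + 28*u + 12) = (u - 5)*(u + 2)*(u^3 + 6*u^2 + 11*u + 6) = (u - 5)*(u + 2)*(u + 3)*(u^2 + 3*u + 2) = (u - 5)*(u + 2)^2*(u + 3)*(u + 1)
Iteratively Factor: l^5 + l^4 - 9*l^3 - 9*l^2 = (l - 3)*(l^4 + 4*l^3 + 3*l^2) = l*(l - 3)*(l^3 + 4*l^2 + 3*l) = l^2*(l - 3)*(l^2 + 4*l + 3) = l^2*(l - 3)*(l + 3)*(l + 1)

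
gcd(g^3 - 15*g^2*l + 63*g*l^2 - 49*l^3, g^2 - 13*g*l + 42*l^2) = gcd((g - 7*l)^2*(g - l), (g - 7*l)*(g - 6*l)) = g - 7*l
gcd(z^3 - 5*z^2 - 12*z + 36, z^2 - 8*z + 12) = z^2 - 8*z + 12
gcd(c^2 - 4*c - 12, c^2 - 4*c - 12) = c^2 - 4*c - 12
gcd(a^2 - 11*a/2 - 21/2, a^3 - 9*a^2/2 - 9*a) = a + 3/2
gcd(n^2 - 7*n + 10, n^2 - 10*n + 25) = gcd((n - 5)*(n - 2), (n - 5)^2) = n - 5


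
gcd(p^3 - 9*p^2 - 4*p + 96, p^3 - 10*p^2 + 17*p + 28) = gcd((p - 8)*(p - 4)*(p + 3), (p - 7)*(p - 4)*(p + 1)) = p - 4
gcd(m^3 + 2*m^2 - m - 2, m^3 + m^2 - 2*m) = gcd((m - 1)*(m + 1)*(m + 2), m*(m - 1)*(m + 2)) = m^2 + m - 2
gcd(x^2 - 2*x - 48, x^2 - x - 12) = 1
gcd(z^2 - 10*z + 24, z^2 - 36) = z - 6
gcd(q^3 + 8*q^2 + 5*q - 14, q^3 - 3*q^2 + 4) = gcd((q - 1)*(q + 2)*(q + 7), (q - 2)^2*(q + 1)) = 1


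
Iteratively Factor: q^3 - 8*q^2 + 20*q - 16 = (q - 2)*(q^2 - 6*q + 8) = (q - 4)*(q - 2)*(q - 2)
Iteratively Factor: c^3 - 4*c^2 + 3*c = (c)*(c^2 - 4*c + 3) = c*(c - 3)*(c - 1)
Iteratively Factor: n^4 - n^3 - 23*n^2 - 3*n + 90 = (n + 3)*(n^3 - 4*n^2 - 11*n + 30) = (n - 5)*(n + 3)*(n^2 + n - 6) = (n - 5)*(n - 2)*(n + 3)*(n + 3)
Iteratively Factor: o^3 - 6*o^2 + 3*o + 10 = (o - 5)*(o^2 - o - 2) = (o - 5)*(o + 1)*(o - 2)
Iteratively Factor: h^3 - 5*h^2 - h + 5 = (h + 1)*(h^2 - 6*h + 5) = (h - 5)*(h + 1)*(h - 1)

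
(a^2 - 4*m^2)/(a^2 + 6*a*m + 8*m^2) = (a - 2*m)/(a + 4*m)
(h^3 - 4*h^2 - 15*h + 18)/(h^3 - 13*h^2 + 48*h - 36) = (h + 3)/(h - 6)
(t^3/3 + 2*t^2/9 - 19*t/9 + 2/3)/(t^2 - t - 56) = (-3*t^3 - 2*t^2 + 19*t - 6)/(9*(-t^2 + t + 56))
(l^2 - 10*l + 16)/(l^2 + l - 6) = (l - 8)/(l + 3)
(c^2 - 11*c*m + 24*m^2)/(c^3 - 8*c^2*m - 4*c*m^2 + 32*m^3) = (c - 3*m)/(c^2 - 4*m^2)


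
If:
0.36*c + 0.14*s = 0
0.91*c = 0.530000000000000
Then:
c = 0.58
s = -1.50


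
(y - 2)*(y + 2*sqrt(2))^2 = y^3 - 2*y^2 + 4*sqrt(2)*y^2 - 8*sqrt(2)*y + 8*y - 16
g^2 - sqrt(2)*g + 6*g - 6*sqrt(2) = (g + 6)*(g - sqrt(2))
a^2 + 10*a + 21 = (a + 3)*(a + 7)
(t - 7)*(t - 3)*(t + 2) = t^3 - 8*t^2 + t + 42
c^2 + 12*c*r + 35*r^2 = (c + 5*r)*(c + 7*r)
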